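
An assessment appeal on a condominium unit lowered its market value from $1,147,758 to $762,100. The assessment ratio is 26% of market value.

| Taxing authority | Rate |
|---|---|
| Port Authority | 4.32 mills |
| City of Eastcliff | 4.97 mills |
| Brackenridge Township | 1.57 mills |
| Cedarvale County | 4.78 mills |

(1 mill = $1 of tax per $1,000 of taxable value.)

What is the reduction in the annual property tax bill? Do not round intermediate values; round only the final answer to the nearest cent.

Old assessed value = $1,147,758 × 0.26 = $298,417.08
New assessed value = $762,100 × 0.26 = $198,146
Combined rate = 0.00432 + 0.00497 + 0.00157 + 0.00478 = 0.01564
Old tax = $298,417.08 × 0.01564 = $4,667.2431312
New tax = $198,146 × 0.01564 = $3,099.00344
Reduction = $4,667.2431312 − $3,099.00344 = $1,568.2396912

$1,568.24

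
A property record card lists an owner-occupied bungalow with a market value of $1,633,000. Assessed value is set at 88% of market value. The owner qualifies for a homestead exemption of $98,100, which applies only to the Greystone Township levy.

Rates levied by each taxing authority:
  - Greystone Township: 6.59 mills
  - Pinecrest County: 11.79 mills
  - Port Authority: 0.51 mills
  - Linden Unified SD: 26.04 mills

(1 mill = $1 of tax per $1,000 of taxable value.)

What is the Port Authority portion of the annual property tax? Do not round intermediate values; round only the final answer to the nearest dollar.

$733

Assessed value = $1,633,000 × 0.88 = $1,437,040
Port Authority taxable value = $1,437,040 (exemption does not apply)
Port Authority levy = $1,437,040 × 0.00051 = $732.8904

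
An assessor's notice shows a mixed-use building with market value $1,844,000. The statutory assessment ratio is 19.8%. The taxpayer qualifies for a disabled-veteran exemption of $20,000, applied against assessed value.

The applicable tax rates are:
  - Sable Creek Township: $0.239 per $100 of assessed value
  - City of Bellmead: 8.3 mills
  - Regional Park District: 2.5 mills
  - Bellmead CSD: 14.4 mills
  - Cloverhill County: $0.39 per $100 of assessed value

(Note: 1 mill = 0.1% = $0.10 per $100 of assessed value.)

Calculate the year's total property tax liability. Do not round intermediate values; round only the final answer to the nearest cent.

$10,867.58

Assessed value = $1,844,000 × 0.198 = $365,112
Taxable value = $365,112 − $20,000 = $345,112
Sable Creek Township: $345,112 × 0.00239 = $824.81768
City of Bellmead: $345,112 × 0.0083 = $2,864.4296
Regional Park District: $345,112 × 0.0025 = $862.78
Bellmead CSD: $345,112 × 0.0144 = $4,969.6128
Cloverhill County: $345,112 × 0.0039 = $1,345.9368
Total = $10,867.57688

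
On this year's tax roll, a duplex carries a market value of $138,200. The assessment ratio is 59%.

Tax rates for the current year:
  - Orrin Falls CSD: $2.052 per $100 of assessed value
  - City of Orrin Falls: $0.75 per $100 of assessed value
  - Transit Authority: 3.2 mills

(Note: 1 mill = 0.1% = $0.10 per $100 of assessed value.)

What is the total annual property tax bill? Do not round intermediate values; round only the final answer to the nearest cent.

Assessed value = $138,200 × 0.59 = $81,538
Orrin Falls CSD: $81,538 × 0.02052 = $1,673.15976
City of Orrin Falls: $81,538 × 0.0075 = $611.535
Transit Authority: $81,538 × 0.0032 = $260.9216
Total = $2,545.61636

$2,545.62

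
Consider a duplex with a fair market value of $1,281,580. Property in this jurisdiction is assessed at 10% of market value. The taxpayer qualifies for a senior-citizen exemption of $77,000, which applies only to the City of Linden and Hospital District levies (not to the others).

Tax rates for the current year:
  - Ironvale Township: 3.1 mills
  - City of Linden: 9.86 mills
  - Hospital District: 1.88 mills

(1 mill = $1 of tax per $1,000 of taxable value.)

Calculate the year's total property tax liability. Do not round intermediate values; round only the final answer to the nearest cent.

$997.88

Assessed value = $1,281,580 × 0.1 = $128,158
Ironvale Township: $128,158 × 0.0031 = $397.2898
City of Linden: ($128,158 − $77,000) × 0.00986 = $51,158 × 0.00986 = $504.41788
Hospital District: ($128,158 − $77,000) × 0.00188 = $51,158 × 0.00188 = $96.17704
Total = $997.88472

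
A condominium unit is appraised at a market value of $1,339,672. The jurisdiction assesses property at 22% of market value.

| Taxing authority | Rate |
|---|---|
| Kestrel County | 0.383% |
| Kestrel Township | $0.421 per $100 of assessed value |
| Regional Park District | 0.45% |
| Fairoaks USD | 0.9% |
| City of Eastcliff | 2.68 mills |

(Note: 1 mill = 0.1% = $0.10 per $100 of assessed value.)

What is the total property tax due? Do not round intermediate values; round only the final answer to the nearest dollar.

$7,138

Assessed value = $1,339,672 × 0.22 = $294,727.84
Kestrel County: $294,727.84 × 0.00383 = $1,128.8076272
Kestrel Township: $294,727.84 × 0.00421 = $1,240.8042064
Regional Park District: $294,727.84 × 0.0045 = $1,326.27528
Fairoaks USD: $294,727.84 × 0.009 = $2,652.55056
City of Eastcliff: $294,727.84 × 0.00268 = $789.8706112
Total = $7,138.3082848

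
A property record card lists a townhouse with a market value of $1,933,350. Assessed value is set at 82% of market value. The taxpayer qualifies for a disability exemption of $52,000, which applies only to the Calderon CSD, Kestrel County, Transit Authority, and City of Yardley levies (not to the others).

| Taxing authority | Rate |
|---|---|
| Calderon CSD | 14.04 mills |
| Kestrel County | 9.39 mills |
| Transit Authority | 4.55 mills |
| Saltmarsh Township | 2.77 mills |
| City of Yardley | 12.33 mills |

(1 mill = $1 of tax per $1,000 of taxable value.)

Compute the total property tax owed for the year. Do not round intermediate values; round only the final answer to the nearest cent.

Assessed value = $1,933,350 × 0.82 = $1,585,347
Calderon CSD: ($1,585,347 − $52,000) × 0.01404 = $1,533,347 × 0.01404 = $21,528.19188
Kestrel County: ($1,585,347 − $52,000) × 0.00939 = $1,533,347 × 0.00939 = $14,398.12833
Transit Authority: ($1,585,347 − $52,000) × 0.00455 = $1,533,347 × 0.00455 = $6,976.72885
Saltmarsh Township: $1,585,347 × 0.00277 = $4,391.41119
City of Yardley: ($1,585,347 − $52,000) × 0.01233 = $1,533,347 × 0.01233 = $18,906.16851
Total = $66,200.62876

$66,200.63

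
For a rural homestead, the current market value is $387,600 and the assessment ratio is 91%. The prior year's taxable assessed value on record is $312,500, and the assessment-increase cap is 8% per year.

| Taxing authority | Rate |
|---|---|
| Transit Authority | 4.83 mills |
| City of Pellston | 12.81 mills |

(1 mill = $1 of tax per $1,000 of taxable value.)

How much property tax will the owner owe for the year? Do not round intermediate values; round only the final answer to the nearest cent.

Uncapped assessed value = $387,600 × 0.91 = $352,716
Cap limit = $312,500 × 1.08 = $337,500
Taxable assessed value = min($352,716, $337,500) = $337,500 (cap binds)
Transit Authority: $337,500 × 0.00483 = $1,630.125
City of Pellston: $337,500 × 0.01281 = $4,323.375
Total = $5,953.5

$5,953.50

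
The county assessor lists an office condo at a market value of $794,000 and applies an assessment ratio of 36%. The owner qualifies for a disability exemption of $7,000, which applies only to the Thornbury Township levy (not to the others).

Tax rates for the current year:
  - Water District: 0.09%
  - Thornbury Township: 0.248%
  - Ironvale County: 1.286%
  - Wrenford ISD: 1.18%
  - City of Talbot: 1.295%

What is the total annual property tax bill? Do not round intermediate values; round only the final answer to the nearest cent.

Assessed value = $794,000 × 0.36 = $285,840
Water District: $285,840 × 0.0009 = $257.256
Thornbury Township: ($285,840 − $7,000) × 0.00248 = $278,840 × 0.00248 = $691.5232
Ironvale County: $285,840 × 0.01286 = $3,675.9024
Wrenford ISD: $285,840 × 0.0118 = $3,372.912
City of Talbot: $285,840 × 0.01295 = $3,701.628
Total = $11,699.2216

$11,699.22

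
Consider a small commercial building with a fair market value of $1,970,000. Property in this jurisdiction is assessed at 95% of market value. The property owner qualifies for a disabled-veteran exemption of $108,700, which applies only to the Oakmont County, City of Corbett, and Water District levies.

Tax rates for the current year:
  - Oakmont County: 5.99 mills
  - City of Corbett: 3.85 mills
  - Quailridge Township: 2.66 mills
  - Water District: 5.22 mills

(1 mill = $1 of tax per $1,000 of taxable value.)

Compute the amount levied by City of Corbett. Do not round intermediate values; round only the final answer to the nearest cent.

$6,786.78

Assessed value = $1,970,000 × 0.95 = $1,871,500
City of Corbett taxable value = $1,871,500 − $108,700 = $1,762,800
City of Corbett levy = $1,762,800 × 0.00385 = $6,786.78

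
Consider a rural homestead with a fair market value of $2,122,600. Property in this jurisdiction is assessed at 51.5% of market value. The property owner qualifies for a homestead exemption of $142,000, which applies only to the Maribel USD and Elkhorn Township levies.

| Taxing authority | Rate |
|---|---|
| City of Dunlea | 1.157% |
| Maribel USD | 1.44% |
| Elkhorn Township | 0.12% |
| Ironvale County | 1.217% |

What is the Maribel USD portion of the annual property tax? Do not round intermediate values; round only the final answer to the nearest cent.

Assessed value = $2,122,600 × 0.515 = $1,093,139
Maribel USD taxable value = $1,093,139 − $142,000 = $951,139
Maribel USD levy = $951,139 × 0.0144 = $13,696.4016

$13,696.40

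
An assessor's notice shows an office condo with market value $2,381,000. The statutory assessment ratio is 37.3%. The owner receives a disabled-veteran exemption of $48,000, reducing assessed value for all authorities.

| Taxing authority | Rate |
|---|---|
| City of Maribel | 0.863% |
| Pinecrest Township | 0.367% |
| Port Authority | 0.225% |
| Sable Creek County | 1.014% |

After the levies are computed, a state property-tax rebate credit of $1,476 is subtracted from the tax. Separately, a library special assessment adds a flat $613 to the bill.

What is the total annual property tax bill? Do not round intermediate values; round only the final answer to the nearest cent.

Assessed value = $2,381,000 × 0.373 = $888,113
Taxable value = $888,113 − $48,000 = $840,113
City of Maribel: $840,113 × 0.00863 = $7,250.17519
Pinecrest Township: $840,113 × 0.00367 = $3,083.21471
Port Authority: $840,113 × 0.00225 = $1,890.25425
Sable Creek County: $840,113 × 0.01014 = $8,518.74582
Levies subtotal = $20,742.38997
After credit = $20,742.38997 − $1,476 = $19,266.38997
Total = $19,266.38997 + $613 = $19,879.38997

$19,879.39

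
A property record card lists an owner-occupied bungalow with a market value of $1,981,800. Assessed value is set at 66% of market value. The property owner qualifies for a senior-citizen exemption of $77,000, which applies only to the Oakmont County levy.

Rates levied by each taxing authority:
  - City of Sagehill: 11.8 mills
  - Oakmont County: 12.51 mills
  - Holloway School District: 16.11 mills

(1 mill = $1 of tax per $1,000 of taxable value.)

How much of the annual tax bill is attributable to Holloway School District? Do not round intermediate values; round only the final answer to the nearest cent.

Assessed value = $1,981,800 × 0.66 = $1,307,988
Holloway School District taxable value = $1,307,988 (exemption does not apply)
Holloway School District levy = $1,307,988 × 0.01611 = $21,071.68668

$21,071.69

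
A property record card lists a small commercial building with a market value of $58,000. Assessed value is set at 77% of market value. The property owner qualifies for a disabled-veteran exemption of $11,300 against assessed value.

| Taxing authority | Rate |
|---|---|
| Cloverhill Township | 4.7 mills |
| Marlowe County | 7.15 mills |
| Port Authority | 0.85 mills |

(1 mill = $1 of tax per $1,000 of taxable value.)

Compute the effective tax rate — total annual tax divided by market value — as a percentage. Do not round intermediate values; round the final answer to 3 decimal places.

0.730%

Assessed value = $58,000 × 0.77 = $44,660
Taxable value = $44,660 − $11,300 = $33,360
Cloverhill Township: $33,360 × 0.0047 = $156.792
Marlowe County: $33,360 × 0.00715 = $238.524
Port Authority: $33,360 × 0.00085 = $28.356
Total tax = $423.672
Effective rate = $423.672 ÷ $58,000 = 0.730% of market value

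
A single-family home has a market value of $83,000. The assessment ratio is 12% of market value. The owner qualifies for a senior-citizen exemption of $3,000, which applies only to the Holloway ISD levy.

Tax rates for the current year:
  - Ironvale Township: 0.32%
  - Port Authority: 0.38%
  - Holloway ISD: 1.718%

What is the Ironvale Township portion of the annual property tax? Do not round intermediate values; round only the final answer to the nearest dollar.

Assessed value = $83,000 × 0.12 = $9,960
Ironvale Township taxable value = $9,960 (exemption does not apply)
Ironvale Township levy = $9,960 × 0.0032 = $31.872

$32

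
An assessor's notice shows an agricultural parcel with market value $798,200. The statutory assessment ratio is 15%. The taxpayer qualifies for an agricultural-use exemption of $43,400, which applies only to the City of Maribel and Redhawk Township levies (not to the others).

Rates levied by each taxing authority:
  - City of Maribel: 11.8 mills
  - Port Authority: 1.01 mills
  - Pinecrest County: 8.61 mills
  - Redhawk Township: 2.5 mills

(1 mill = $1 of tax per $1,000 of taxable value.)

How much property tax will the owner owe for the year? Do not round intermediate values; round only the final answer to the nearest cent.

$2,243.32

Assessed value = $798,200 × 0.15 = $119,730
City of Maribel: ($119,730 − $43,400) × 0.0118 = $76,330 × 0.0118 = $900.694
Port Authority: $119,730 × 0.00101 = $120.9273
Pinecrest County: $119,730 × 0.00861 = $1,030.8753
Redhawk Township: ($119,730 − $43,400) × 0.0025 = $76,330 × 0.0025 = $190.825
Total = $2,243.3216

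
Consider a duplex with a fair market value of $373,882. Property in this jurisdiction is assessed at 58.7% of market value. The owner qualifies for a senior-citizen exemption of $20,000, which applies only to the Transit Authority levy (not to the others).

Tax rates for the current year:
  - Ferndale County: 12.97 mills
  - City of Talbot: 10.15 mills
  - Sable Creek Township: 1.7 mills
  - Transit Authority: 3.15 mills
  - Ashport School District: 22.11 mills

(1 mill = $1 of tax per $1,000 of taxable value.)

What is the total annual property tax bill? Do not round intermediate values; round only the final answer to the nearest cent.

Assessed value = $373,882 × 0.587 = $219,468.734
Ferndale County: $219,468.734 × 0.01297 = $2,846.50947998
City of Talbot: $219,468.734 × 0.01015 = $2,227.6076501
Sable Creek Township: $219,468.734 × 0.0017 = $373.0968478
Transit Authority: ($219,468.734 − $20,000) × 0.00315 = $199,468.734 × 0.00315 = $628.3265121
Ashport School District: $219,468.734 × 0.02211 = $4,852.45370874
Total = $10,927.99419872

$10,927.99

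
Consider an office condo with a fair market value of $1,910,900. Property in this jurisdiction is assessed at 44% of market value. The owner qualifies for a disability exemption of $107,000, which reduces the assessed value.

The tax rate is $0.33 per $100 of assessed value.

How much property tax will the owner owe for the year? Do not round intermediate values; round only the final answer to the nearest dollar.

Assessed value = $1,910,900 × 0.44 = $840,796
Taxable value = $840,796 − $107,000 = $733,796
Tax = $733,796 × 0.0033 = $2,421.5268

$2,422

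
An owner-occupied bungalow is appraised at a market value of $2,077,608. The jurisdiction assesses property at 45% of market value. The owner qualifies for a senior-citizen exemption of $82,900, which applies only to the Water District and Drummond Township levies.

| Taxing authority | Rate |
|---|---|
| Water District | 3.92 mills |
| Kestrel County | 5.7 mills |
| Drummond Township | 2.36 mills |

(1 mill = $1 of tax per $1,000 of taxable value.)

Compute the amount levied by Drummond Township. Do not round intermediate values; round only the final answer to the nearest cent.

Assessed value = $2,077,608 × 0.45 = $934,923.6
Drummond Township taxable value = $934,923.6 − $82,900 = $852,023.6
Drummond Township levy = $852,023.6 × 0.00236 = $2,010.775696

$2,010.78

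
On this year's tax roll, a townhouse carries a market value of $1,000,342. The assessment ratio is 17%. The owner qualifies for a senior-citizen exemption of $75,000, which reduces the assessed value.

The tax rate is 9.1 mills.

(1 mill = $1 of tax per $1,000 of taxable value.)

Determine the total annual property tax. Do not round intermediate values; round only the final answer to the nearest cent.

$865.03

Assessed value = $1,000,342 × 0.17 = $170,058.14
Taxable value = $170,058.14 − $75,000 = $95,058.14
Tax = $95,058.14 × 0.0091 = $865.029074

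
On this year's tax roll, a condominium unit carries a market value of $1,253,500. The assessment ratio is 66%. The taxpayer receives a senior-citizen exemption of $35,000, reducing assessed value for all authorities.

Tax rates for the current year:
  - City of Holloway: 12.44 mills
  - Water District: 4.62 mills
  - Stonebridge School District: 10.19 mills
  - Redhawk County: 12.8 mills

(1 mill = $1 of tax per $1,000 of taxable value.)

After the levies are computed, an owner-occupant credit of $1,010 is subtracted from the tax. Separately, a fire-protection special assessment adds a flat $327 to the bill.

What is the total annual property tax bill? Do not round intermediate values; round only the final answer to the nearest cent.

$31,049.02

Assessed value = $1,253,500 × 0.66 = $827,310
Taxable value = $827,310 − $35,000 = $792,310
City of Holloway: $792,310 × 0.01244 = $9,856.3364
Water District: $792,310 × 0.00462 = $3,660.4722
Stonebridge School District: $792,310 × 0.01019 = $8,073.6389
Redhawk County: $792,310 × 0.0128 = $10,141.568
Levies subtotal = $31,732.0155
After credit = $31,732.0155 − $1,010 = $30,722.0155
Total = $30,722.0155 + $327 = $31,049.0155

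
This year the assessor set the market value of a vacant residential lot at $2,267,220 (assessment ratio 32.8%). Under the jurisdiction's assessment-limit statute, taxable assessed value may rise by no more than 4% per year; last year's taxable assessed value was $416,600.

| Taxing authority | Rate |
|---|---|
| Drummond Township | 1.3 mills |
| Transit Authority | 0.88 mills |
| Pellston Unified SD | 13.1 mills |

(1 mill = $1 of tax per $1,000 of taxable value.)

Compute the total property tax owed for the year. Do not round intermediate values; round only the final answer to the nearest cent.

$6,620.27

Uncapped assessed value = $2,267,220 × 0.328 = $743,648.16
Cap limit = $416,600 × 1.04 = $433,264
Taxable assessed value = min($743,648.16, $433,264) = $433,264 (cap binds)
Drummond Township: $433,264 × 0.0013 = $563.2432
Transit Authority: $433,264 × 0.00088 = $381.27232
Pellston Unified SD: $433,264 × 0.0131 = $5,675.7584
Total = $6,620.27392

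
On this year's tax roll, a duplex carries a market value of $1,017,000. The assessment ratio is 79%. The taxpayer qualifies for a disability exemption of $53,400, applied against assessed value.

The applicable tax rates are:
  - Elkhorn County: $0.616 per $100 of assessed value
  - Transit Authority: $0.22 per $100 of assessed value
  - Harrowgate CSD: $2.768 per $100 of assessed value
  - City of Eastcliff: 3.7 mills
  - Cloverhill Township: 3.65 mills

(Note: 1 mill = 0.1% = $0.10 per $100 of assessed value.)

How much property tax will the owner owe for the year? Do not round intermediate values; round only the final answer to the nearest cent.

Assessed value = $1,017,000 × 0.79 = $803,430
Taxable value = $803,430 − $53,400 = $750,030
Elkhorn County: $750,030 × 0.00616 = $4,620.1848
Transit Authority: $750,030 × 0.0022 = $1,650.066
Harrowgate CSD: $750,030 × 0.02768 = $20,760.8304
City of Eastcliff: $750,030 × 0.0037 = $2,775.111
Cloverhill Township: $750,030 × 0.00365 = $2,737.6095
Total = $32,543.8017

$32,543.80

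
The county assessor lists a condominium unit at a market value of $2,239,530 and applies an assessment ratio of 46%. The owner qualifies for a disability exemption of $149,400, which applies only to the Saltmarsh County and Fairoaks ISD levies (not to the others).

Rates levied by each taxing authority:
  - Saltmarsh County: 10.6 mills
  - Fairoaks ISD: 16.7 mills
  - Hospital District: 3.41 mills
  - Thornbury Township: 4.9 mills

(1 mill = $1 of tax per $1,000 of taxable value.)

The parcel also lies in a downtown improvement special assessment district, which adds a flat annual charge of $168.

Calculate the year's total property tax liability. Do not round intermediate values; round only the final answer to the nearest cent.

$32,774.23

Assessed value = $2,239,530 × 0.46 = $1,030,183.8
Saltmarsh County: ($1,030,183.8 − $149,400) × 0.0106 = $880,783.8 × 0.0106 = $9,336.30828
Fairoaks ISD: ($1,030,183.8 − $149,400) × 0.0167 = $880,783.8 × 0.0167 = $14,709.08946
Hospital District: $1,030,183.8 × 0.00341 = $3,512.926758
Thornbury Township: $1,030,183.8 × 0.0049 = $5,047.90062
Levies subtotal = $32,606.225118
Total = $32,606.225118 + $168 = $32,774.225118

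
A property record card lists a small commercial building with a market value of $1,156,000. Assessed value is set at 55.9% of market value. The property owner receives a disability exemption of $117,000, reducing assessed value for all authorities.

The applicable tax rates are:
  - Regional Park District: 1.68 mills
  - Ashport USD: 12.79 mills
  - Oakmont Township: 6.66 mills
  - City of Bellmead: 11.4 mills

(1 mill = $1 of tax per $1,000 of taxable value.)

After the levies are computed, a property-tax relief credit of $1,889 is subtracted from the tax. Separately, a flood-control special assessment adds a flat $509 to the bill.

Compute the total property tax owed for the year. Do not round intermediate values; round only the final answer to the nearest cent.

$15,835.01

Assessed value = $1,156,000 × 0.559 = $646,204
Taxable value = $646,204 − $117,000 = $529,204
Regional Park District: $529,204 × 0.00168 = $889.06272
Ashport USD: $529,204 × 0.01279 = $6,768.51916
Oakmont Township: $529,204 × 0.00666 = $3,524.49864
City of Bellmead: $529,204 × 0.0114 = $6,032.9256
Levies subtotal = $17,215.00612
After credit = $17,215.00612 − $1,889 = $15,326.00612
Total = $15,326.00612 + $509 = $15,835.00612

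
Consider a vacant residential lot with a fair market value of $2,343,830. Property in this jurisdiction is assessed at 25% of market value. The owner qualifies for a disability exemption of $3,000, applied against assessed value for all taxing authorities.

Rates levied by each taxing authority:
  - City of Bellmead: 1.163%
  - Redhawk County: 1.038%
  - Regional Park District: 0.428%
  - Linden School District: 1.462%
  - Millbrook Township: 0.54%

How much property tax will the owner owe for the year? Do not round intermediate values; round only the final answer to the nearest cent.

Assessed value = $2,343,830 × 0.25 = $585,957.5
Taxable value = $585,957.5 − $3,000 = $582,957.5
City of Bellmead: $582,957.5 × 0.01163 = $6,779.795725
Redhawk County: $582,957.5 × 0.01038 = $6,051.09885
Regional Park District: $582,957.5 × 0.00428 = $2,495.0581
Linden School District: $582,957.5 × 0.01462 = $8,522.83865
Millbrook Township: $582,957.5 × 0.0054 = $3,147.9705
Total = $6,779.795725 + $6,051.09885 + $2,495.0581 + $8,522.83865 + $3,147.9705 = $26,996.761825

$26,996.76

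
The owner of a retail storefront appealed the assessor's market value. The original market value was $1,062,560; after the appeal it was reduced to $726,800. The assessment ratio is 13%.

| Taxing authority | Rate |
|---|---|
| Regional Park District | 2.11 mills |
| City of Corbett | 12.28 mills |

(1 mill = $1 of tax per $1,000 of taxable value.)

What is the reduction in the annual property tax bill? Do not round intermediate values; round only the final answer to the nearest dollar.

$628

Old assessed value = $1,062,560 × 0.13 = $138,132.8
New assessed value = $726,800 × 0.13 = $94,484
Combined rate = 0.00211 + 0.01228 = 0.01439
Old tax = $138,132.8 × 0.01439 = $1,987.730992
New tax = $94,484 × 0.01439 = $1,359.62476
Reduction = $1,987.730992 − $1,359.62476 = $628.106232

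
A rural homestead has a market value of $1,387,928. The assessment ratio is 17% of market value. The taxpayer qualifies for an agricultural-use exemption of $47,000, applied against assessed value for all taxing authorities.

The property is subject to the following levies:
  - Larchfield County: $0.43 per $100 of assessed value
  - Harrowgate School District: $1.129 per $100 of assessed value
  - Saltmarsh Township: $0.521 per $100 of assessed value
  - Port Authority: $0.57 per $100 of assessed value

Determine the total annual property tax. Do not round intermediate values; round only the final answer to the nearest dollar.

$5,007

Assessed value = $1,387,928 × 0.17 = $235,947.76
Taxable value = $235,947.76 − $47,000 = $188,947.76
Larchfield County: $188,947.76 × 0.0043 = $812.475368
Harrowgate School District: $188,947.76 × 0.01129 = $2,133.2202104
Saltmarsh Township: $188,947.76 × 0.00521 = $984.4178296
Port Authority: $188,947.76 × 0.0057 = $1,077.002232
Total = $812.475368 + $2,133.2202104 + $984.4178296 + $1,077.002232 = $5,007.11564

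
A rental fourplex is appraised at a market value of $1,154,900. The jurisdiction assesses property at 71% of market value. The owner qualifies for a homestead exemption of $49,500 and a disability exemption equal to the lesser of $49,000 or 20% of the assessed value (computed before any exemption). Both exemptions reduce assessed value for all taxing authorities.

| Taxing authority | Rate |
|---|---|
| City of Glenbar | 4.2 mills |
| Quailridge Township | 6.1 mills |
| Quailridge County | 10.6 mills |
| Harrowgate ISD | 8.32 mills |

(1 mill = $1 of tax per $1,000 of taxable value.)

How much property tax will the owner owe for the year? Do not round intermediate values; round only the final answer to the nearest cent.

Assessed value = $1,154,900 × 0.71 = $819,979
Disability exemption = min($49,000, 20% × $819,979) = min($49,000, $163,995.8) = $49,000 (dollar cap binds)
Taxable value = $819,979 − $49,500 − $49,000 = $721,479
City of Glenbar: $721,479 × 0.0042 = $3,030.2118
Quailridge Township: $721,479 × 0.0061 = $4,401.0219
Quailridge County: $721,479 × 0.0106 = $7,647.6774
Harrowgate ISD: $721,479 × 0.00832 = $6,002.70528
Total = $21,081.61638

$21,081.62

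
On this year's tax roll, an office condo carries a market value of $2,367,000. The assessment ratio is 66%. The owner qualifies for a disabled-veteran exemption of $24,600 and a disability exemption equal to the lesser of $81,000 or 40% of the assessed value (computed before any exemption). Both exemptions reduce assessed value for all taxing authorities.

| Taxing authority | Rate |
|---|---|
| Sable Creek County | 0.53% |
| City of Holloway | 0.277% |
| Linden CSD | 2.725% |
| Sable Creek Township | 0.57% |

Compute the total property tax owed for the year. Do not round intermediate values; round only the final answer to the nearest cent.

Assessed value = $2,367,000 × 0.66 = $1,562,220
Disability exemption = min($81,000, 40% × $1,562,220) = min($81,000, $624,888) = $81,000 (dollar cap binds)
Taxable value = $1,562,220 − $24,600 − $81,000 = $1,456,620
Sable Creek County: $1,456,620 × 0.0053 = $7,720.086
City of Holloway: $1,456,620 × 0.00277 = $4,034.8374
Linden CSD: $1,456,620 × 0.02725 = $39,692.895
Sable Creek Township: $1,456,620 × 0.0057 = $8,302.734
Total = $59,750.5524

$59,750.55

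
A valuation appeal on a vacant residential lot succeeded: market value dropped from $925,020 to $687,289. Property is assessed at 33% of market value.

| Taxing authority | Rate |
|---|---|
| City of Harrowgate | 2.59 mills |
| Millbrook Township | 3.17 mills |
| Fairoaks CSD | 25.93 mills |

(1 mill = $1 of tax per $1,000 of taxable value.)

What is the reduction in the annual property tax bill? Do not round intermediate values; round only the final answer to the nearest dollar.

$2,486

Old assessed value = $925,020 × 0.33 = $305,256.6
New assessed value = $687,289 × 0.33 = $226,805.37
Combined rate = 0.00259 + 0.00317 + 0.02593 = 0.03169
Old tax = $305,256.6 × 0.03169 = $9,673.581654
New tax = $226,805.37 × 0.03169 = $7,187.4621753
Reduction = $9,673.581654 − $7,187.4621753 = $2,486.1194787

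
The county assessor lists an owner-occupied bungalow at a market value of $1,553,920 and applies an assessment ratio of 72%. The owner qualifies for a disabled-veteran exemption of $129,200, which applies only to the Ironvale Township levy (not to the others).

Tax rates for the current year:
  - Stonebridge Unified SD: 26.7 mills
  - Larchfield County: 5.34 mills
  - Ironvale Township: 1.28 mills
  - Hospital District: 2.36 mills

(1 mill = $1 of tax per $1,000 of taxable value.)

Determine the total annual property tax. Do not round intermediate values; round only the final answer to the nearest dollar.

Assessed value = $1,553,920 × 0.72 = $1,118,822.4
Stonebridge Unified SD: $1,118,822.4 × 0.0267 = $29,872.55808
Larchfield County: $1,118,822.4 × 0.00534 = $5,974.511616
Ironvale Township: ($1,118,822.4 − $129,200) × 0.00128 = $989,622.4 × 0.00128 = $1,266.716672
Hospital District: $1,118,822.4 × 0.00236 = $2,640.420864
Total = $39,754.207232

$39,754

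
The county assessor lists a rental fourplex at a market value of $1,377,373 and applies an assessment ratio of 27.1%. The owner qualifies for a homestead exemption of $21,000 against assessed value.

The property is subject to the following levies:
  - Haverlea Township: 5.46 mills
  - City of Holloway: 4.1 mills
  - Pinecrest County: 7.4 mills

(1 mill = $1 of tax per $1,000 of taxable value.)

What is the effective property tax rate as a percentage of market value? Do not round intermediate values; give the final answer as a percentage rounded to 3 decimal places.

Assessed value = $1,377,373 × 0.271 = $373,268.083
Taxable value = $373,268.083 − $21,000 = $352,268.083
Haverlea Township: $352,268.083 × 0.00546 = $1,923.38373318
City of Holloway: $352,268.083 × 0.0041 = $1,444.2991403
Pinecrest County: $352,268.083 × 0.0074 = $2,606.7838142
Total tax = $5,974.46668768
Effective rate = $5,974.46668768 ÷ $1,377,373 = 0.434% of market value

0.434%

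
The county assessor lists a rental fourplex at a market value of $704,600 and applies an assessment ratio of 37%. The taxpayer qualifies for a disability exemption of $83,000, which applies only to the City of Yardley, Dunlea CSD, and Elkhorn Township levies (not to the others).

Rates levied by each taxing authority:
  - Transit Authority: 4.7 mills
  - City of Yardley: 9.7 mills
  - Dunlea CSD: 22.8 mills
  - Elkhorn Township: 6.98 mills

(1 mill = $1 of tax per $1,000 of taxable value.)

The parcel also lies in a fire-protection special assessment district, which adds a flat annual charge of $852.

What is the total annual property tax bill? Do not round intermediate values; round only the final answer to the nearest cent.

Assessed value = $704,600 × 0.37 = $260,702
Transit Authority: $260,702 × 0.0047 = $1,225.2994
City of Yardley: ($260,702 − $83,000) × 0.0097 = $177,702 × 0.0097 = $1,723.7094
Dunlea CSD: ($260,702 − $83,000) × 0.0228 = $177,702 × 0.0228 = $4,051.6056
Elkhorn Township: ($260,702 − $83,000) × 0.00698 = $177,702 × 0.00698 = $1,240.35996
Levies subtotal = $8,240.97436
Total = $8,240.97436 + $852 = $9,092.97436

$9,092.97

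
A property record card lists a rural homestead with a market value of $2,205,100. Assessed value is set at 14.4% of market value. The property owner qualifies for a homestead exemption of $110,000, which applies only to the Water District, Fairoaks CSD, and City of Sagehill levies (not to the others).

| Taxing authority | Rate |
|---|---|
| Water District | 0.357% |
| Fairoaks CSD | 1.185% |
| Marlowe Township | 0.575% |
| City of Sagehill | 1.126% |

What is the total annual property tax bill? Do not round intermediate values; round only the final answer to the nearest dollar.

$7,363

Assessed value = $2,205,100 × 0.144 = $317,534.4
Water District: ($317,534.4 − $110,000) × 0.00357 = $207,534.4 × 0.00357 = $740.897808
Fairoaks CSD: ($317,534.4 − $110,000) × 0.01185 = $207,534.4 × 0.01185 = $2,459.28264
Marlowe Township: $317,534.4 × 0.00575 = $1,825.8228
City of Sagehill: ($317,534.4 − $110,000) × 0.01126 = $207,534.4 × 0.01126 = $2,336.837344
Total = $7,362.840592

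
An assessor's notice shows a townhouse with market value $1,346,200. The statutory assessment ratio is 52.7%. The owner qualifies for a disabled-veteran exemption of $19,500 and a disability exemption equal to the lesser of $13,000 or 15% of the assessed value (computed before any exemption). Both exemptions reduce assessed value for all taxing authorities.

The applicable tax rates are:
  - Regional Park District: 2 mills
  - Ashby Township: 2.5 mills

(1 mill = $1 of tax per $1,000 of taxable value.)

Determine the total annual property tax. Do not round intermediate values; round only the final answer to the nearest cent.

$3,046.26

Assessed value = $1,346,200 × 0.527 = $709,447.4
Disability exemption = min($13,000, 15% × $709,447.4) = min($13,000, $106,417.11) = $13,000 (dollar cap binds)
Taxable value = $709,447.4 − $19,500 − $13,000 = $676,947.4
Regional Park District: $676,947.4 × 0.002 = $1,353.8948
Ashby Township: $676,947.4 × 0.0025 = $1,692.3685
Total = $3,046.2633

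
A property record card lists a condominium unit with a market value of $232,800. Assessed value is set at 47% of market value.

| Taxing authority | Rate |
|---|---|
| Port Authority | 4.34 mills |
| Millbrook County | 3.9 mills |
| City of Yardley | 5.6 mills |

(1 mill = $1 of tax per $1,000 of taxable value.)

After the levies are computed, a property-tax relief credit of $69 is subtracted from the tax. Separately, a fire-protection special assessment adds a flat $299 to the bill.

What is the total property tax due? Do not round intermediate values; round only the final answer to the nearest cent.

$1,744.32

Assessed value = $232,800 × 0.47 = $109,416
Port Authority: $109,416 × 0.00434 = $474.86544
Millbrook County: $109,416 × 0.0039 = $426.7224
City of Yardley: $109,416 × 0.0056 = $612.7296
Levies subtotal = $1,514.31744
After credit = $1,514.31744 − $69 = $1,445.31744
Total = $1,445.31744 + $299 = $1,744.31744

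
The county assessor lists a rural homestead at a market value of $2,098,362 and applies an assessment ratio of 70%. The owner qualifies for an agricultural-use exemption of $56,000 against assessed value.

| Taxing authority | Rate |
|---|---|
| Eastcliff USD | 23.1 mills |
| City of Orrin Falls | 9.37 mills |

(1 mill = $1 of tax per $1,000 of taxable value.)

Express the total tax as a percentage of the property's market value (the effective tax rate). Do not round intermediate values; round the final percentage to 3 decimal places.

Assessed value = $2,098,362 × 0.7 = $1,468,853.4
Taxable value = $1,468,853.4 − $56,000 = $1,412,853.4
Eastcliff USD: $1,412,853.4 × 0.0231 = $32,636.91354
City of Orrin Falls: $1,412,853.4 × 0.00937 = $13,238.436358
Total tax = $45,875.349898
Effective rate = $45,875.349898 ÷ $2,098,362 = 2.186% of market value

2.186%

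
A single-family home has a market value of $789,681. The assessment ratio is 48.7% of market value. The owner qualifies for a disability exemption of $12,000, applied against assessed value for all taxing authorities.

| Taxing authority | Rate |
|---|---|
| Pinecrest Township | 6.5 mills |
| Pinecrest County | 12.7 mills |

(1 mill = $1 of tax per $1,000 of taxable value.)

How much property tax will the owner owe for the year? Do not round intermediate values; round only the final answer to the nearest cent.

$7,153.43

Assessed value = $789,681 × 0.487 = $384,574.647
Taxable value = $384,574.647 − $12,000 = $372,574.647
Pinecrest Township: $372,574.647 × 0.0065 = $2,421.7352055
Pinecrest County: $372,574.647 × 0.0127 = $4,731.6980169
Total = $2,421.7352055 + $4,731.6980169 = $7,153.4332224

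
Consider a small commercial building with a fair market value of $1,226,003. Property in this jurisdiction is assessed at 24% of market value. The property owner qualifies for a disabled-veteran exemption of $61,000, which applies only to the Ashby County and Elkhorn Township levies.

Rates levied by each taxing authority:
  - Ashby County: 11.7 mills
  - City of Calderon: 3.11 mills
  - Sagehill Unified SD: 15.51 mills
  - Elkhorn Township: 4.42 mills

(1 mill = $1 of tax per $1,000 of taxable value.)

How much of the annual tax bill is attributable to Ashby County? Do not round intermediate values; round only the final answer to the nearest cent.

Assessed value = $1,226,003 × 0.24 = $294,240.72
Ashby County taxable value = $294,240.72 − $61,000 = $233,240.72
Ashby County levy = $233,240.72 × 0.0117 = $2,728.916424

$2,728.92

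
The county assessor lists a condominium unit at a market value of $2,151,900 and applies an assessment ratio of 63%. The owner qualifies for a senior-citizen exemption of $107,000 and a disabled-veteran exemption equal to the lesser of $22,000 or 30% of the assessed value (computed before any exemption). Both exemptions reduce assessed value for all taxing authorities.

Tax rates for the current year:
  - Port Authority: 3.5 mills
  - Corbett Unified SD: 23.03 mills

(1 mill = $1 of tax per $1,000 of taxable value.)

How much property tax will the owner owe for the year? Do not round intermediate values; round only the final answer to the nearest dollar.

Assessed value = $2,151,900 × 0.63 = $1,355,697
Disabled-veteran exemption = min($22,000, 30% × $1,355,697) = min($22,000, $406,709.1) = $22,000 (dollar cap binds)
Taxable value = $1,355,697 − $107,000 − $22,000 = $1,226,697
Port Authority: $1,226,697 × 0.0035 = $4,293.4395
Corbett Unified SD: $1,226,697 × 0.02303 = $28,250.83191
Total = $32,544.27141

$32,544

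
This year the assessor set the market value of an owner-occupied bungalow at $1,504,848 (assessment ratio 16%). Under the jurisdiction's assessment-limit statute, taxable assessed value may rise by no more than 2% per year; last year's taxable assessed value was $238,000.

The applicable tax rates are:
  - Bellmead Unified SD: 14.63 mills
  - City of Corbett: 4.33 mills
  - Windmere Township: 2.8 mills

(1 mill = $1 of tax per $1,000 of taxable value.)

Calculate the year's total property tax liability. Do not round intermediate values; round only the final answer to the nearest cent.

$5,239.28

Uncapped assessed value = $1,504,848 × 0.16 = $240,775.68
Cap limit = $238,000 × 1.02 = $242,760
Taxable assessed value = min($240,775.68, $242,760) = $240,775.68 (cap does not bind)
Bellmead Unified SD: $240,775.68 × 0.01463 = $3,522.5481984
City of Corbett: $240,775.68 × 0.00433 = $1,042.5586944
Windmere Township: $240,775.68 × 0.0028 = $674.171904
Total = $5,239.2787968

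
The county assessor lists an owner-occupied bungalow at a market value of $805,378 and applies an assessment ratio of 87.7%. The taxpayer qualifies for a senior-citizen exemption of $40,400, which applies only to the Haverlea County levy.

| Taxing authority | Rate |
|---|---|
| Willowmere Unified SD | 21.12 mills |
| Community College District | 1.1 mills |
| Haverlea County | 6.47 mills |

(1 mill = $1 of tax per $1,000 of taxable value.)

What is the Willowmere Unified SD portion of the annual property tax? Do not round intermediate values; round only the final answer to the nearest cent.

$14,917.40

Assessed value = $805,378 × 0.877 = $706,316.506
Willowmere Unified SD taxable value = $706,316.506 (exemption does not apply)
Willowmere Unified SD levy = $706,316.506 × 0.02112 = $14,917.40460672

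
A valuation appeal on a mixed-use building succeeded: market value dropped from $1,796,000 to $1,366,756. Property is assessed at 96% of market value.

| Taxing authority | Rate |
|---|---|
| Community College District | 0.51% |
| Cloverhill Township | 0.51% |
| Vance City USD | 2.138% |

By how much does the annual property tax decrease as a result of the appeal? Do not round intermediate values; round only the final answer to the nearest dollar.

Old assessed value = $1,796,000 × 0.96 = $1,724,160
New assessed value = $1,366,756 × 0.96 = $1,312,085.76
Combined rate = 0.0051 + 0.0051 + 0.02138 = 0.03158
Old tax = $1,724,160 × 0.03158 = $54,448.9728
New tax = $1,312,085.76 × 0.03158 = $41,435.6683008
Reduction = $54,448.9728 − $41,435.6683008 = $13,013.3044992

$13,013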